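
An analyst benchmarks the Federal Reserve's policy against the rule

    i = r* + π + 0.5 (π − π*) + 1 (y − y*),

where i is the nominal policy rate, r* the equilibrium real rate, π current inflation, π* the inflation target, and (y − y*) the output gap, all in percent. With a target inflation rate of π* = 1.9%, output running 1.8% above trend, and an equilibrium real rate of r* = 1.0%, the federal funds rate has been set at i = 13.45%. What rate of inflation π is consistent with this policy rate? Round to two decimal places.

7.73%

Output 1.8% above potential → (y − y*) = 1.8.
Collecting π: i = r* + (1 + 0.5) π − 0.5 π* + 1 (y − y*)
1.5 π = 13.45 − 1.0 + 0.5 × 1.9 − 1 × 1.8 = 11.6
π = 11.6 / 1.5 = 7.73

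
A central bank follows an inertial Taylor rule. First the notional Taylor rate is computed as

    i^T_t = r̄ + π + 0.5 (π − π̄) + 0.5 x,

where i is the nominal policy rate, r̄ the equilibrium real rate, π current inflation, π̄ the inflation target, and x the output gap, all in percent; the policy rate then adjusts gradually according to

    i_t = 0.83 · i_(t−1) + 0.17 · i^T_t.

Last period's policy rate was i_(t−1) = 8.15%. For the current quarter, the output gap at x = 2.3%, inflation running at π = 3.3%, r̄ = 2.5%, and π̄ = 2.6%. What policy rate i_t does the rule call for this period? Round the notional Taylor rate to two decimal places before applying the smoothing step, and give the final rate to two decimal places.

8.01%

i^T_t = 2.5 + 3.3 + 0.5 × (3.3 − 2.6) + 0.5 × 2.3
   = 2.5 + 3.3 + 0.35 + 1.15 = 7.30
i_t = 0.83 × 8.15 + 0.17 × 7.30 = 6.7645 + 1.241 = 8.01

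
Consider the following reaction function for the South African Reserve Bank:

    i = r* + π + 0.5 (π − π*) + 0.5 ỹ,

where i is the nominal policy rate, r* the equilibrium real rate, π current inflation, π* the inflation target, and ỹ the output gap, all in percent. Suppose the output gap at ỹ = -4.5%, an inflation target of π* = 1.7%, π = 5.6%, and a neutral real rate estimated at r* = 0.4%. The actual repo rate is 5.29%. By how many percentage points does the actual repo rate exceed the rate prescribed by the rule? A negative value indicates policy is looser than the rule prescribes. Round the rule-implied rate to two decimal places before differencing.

-0.41 pp

i = 0.4 + 5.6 + 0.5 × (5.6 − 1.7) + 0.5 × (-4.5)
   = 0.4 + 5.6 + 1.95 − 2.25 = 5.70
Deviation = 5.29 − 5.70 = -0.41 pp.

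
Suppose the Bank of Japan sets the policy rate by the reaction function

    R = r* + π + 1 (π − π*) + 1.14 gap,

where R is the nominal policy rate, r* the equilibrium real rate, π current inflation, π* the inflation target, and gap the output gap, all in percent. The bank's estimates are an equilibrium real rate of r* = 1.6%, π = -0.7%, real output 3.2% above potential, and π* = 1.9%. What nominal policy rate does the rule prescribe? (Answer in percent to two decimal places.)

1.95%

Output 3.2% above potential → gap = 3.2.
R = 1.6 + (-0.7) + 1 × (-0.7 − 1.9) + 1.14 × 3.2
   = 1.6 − 0.7 − 2.6 + 3.648 = 1.95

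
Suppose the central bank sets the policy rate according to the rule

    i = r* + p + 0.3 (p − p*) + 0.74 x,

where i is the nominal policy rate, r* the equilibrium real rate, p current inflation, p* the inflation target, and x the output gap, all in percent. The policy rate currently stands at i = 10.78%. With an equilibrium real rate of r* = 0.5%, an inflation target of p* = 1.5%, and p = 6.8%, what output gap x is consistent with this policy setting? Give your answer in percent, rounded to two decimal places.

2.55%

0.74 x = 10.78 − 0.5 − 6.8 − 0.3 × (6.8 − 1.5) = 1.89
x = 1.89 / 0.74 = 2.55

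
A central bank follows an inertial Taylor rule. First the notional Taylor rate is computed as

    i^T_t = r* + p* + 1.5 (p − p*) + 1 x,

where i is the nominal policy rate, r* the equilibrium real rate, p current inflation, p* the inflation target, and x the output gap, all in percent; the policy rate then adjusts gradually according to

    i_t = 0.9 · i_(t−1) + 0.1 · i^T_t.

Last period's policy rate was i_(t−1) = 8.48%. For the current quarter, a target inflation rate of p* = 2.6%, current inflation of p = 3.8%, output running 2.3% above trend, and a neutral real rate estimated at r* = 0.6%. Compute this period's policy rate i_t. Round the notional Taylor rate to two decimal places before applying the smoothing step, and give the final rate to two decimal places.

8.36%

Output 2.3% above potential → x = 2.3.
i^T_t = 0.6 + 2.6 + 1.5 × (3.8 − 2.6) + 1 × 2.3
   = 0.6 + 2.6 + 1.8 + 2.3 = 7.30
i_t = 0.9 × 8.48 + 0.1 × 7.30 = 7.632 + 0.73 = 8.36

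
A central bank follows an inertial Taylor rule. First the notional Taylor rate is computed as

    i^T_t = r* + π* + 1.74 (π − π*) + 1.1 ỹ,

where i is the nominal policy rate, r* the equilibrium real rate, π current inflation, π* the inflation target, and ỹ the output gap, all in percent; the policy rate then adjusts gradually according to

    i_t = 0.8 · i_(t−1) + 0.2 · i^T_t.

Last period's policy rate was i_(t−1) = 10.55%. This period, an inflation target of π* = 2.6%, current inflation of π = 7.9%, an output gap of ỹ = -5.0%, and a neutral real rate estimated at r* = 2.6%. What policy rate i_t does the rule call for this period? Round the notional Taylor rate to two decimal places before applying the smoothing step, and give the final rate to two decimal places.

i^T_t = 2.6 + 2.6 + 1.74 × (7.9 − 2.6) + 1.1 × (-5.0)
   = 2.6 + 2.6 + 9.222 − 5.5 = 8.92
i_t = 0.8 × 10.55 + 0.2 × 8.92 = 8.44 + 1.784 = 10.22

10.22%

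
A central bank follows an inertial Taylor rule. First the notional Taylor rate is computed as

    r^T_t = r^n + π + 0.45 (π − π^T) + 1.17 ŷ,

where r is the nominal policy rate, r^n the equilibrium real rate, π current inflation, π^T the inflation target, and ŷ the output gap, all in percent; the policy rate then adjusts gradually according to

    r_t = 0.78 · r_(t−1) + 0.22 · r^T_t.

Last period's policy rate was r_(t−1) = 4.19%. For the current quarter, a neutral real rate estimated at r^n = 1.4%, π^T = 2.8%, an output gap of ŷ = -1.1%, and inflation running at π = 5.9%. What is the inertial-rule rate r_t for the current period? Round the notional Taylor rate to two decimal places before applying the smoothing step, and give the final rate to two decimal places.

r^T_t = 1.4 + 5.9 + 0.45 × (5.9 − 2.8) + 1.17 × (-1.1)
   = 1.4 + 5.9 + 1.395 − 1.287 = 7.41
r_t = 0.78 × 4.19 + 0.22 × 7.41 = 3.2682 + 1.6302 = 4.90

4.90%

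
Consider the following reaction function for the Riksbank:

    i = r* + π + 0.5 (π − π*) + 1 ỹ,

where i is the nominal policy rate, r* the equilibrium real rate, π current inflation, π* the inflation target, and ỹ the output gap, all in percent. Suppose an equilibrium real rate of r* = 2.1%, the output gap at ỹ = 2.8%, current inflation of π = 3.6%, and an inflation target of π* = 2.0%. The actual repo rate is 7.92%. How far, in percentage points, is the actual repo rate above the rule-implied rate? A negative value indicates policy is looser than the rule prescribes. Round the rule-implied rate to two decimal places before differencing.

-1.38 pp

i = 2.1 + 3.6 + 0.5 × (3.6 − 2.0) + 1 × 2.8
   = 2.1 + 3.6 + 0.8 + 2.8 = 9.30
Deviation = 7.92 − 9.30 = -1.38 pp.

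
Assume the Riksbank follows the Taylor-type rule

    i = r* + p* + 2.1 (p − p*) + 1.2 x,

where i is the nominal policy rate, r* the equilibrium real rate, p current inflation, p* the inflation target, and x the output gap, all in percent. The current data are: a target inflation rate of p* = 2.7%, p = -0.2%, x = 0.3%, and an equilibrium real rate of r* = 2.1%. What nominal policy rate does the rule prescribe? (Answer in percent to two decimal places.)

-0.93%

i = 2.1 + 2.7 + 2.1 × (-0.2 − 2.7) + 1.2 × 0.3
   = 2.1 + 2.7 − 6.09 + 0.36 = -0.93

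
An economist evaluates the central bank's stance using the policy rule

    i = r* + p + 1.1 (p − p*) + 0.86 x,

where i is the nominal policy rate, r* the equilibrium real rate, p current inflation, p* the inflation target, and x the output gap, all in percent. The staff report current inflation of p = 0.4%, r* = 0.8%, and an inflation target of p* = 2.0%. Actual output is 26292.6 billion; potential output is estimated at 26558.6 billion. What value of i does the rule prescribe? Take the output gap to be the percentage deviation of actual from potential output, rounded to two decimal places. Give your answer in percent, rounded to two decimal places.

-1.42%

Output gap = 100 × (26292.6 − 26558.6) / 26558.6 = -1.00%.
i = 0.80 + 0.40 + 1.1 × (0.40 − 2.00) + 0.86 × (-1.00)
   = 0.80 + 0.4 − 1.76 − 0.86 = -1.42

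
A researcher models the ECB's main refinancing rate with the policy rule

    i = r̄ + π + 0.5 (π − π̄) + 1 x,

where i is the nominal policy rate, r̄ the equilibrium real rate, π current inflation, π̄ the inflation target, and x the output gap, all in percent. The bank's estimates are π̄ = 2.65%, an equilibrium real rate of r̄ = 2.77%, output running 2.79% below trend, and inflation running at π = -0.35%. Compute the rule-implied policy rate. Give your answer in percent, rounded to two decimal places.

-1.87%

Output 2.79% below potential → x = -2.79.
i = 2.77 + (-0.35) + 0.5 × (-0.35 − 2.65) + 1 × (-2.79)
   = 2.77 − 0.35 − 1.5 − 2.79 = -1.87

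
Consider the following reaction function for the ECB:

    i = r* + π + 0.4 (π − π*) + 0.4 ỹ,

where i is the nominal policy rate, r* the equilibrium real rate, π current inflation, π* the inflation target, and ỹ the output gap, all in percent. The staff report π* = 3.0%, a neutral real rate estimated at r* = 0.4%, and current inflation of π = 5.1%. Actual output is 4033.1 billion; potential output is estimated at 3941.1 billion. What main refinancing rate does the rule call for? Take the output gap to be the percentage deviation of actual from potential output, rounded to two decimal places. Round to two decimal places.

Output gap = 100 × (4033.1 − 3941.1) / 3941.1 = 2.33%.
i = 0.40 + 5.10 + 0.4 × (5.10 − 3.00) + 0.4 × 2.33
   = 0.40 + 5.1 + 0.84 + 0.932 = 7.27

7.27%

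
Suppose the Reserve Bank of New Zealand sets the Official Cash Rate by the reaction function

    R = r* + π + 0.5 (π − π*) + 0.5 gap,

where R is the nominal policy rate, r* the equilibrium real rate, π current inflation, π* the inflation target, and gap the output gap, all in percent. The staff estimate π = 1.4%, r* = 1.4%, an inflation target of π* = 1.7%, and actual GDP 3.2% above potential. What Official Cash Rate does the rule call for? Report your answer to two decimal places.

Output 3.2% above potential → gap = 3.2.
R = 1.4 + 1.4 + 0.5 × (1.4 − 1.7) + 0.5 × 3.2
   = 1.4 + 1.4 − 0.15 + 1.6 = 4.25

4.25%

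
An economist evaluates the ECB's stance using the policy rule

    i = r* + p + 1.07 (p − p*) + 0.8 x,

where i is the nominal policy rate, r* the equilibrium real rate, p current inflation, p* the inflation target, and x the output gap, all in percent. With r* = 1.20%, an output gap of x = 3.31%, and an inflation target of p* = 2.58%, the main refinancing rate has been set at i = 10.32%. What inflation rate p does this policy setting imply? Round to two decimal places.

Collecting p: i = r* + (1 + 1.07) p − 1.07 p* + 0.8 x
2.07 p = 10.32 − 1.20 + 1.07 × 2.58 − 0.8 × 3.31 = 9.2326
p = 9.2326 / 2.07 = 4.46

4.46%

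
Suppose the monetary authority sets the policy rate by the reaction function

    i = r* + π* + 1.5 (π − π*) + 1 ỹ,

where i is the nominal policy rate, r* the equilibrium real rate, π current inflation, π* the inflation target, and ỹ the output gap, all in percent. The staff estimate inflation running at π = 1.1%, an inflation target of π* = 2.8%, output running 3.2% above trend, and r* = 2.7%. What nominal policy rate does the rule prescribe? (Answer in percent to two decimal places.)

6.15%

Output 3.2% above potential → ỹ = 3.2.
i = 2.7 + 2.8 + 1.5 × (1.1 − 2.8) + 1 × 3.2
   = 2.7 + 2.8 − 2.55 + 3.2 = 6.15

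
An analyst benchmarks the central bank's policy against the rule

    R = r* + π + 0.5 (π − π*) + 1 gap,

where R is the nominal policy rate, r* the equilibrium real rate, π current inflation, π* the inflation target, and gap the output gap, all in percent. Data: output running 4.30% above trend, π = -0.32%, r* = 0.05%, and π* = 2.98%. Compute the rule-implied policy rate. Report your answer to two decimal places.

2.38%

Output 4.30% above potential → gap = 4.30.
R = 0.05 + (-0.32) + 0.5 × (-0.32 − 2.98) + 1 × 4.30
   = 0.05 − 0.32 − 1.65 + 4.3 = 2.38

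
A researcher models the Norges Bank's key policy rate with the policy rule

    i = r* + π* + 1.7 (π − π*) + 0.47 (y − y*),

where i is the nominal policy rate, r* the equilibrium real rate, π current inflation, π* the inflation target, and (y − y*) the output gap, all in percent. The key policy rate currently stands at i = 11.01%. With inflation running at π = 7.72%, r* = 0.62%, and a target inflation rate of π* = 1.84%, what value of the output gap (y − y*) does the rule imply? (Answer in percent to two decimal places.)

-3.08%

0.47 (y − y*) = 11.01 − 0.62 − 1.84 − 1.7 × (7.72 − 1.84) = -1.446
(y − y*) = -1.446 / 0.47 = -3.08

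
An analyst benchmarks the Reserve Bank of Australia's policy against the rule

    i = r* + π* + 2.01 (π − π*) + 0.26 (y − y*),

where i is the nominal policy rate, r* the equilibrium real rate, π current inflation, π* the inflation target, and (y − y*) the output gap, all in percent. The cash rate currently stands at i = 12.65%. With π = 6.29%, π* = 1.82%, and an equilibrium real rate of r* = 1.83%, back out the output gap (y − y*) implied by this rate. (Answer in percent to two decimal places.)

0.06%

0.26 (y − y*) = 12.65 − 1.83 − 1.82 − 2.01 × (6.29 − 1.82) = 0.0153
(y − y*) = 0.0153 / 0.26 = 0.06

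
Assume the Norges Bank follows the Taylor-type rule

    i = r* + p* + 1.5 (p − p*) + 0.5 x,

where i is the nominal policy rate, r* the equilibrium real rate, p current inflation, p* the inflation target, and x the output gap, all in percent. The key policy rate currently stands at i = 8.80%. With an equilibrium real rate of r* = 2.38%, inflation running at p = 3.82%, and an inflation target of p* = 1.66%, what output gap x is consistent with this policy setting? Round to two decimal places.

3.04%

0.5 x = 8.80 − 2.38 − 1.66 − 1.5 × (3.82 − 1.66) = 1.52
x = 1.52 / 0.5 = 3.04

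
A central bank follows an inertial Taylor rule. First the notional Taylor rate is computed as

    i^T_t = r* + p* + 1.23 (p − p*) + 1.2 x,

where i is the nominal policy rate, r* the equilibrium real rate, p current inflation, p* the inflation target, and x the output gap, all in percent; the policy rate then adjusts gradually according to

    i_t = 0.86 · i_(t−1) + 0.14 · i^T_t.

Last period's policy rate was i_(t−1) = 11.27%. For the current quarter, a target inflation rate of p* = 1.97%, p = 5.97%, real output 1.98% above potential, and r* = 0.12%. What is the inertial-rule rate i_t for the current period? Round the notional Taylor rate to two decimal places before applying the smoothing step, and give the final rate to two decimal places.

Output 1.98% above potential → x = 1.98.
i^T_t = 0.12 + 1.97 + 1.23 × (5.97 − 1.97) + 1.2 × 1.98
   = 0.12 + 1.97 + 4.92 + 2.376 = 9.39
i_t = 0.86 × 11.27 + 0.14 × 9.39 = 9.6922 + 1.3146 = 11.01

11.01%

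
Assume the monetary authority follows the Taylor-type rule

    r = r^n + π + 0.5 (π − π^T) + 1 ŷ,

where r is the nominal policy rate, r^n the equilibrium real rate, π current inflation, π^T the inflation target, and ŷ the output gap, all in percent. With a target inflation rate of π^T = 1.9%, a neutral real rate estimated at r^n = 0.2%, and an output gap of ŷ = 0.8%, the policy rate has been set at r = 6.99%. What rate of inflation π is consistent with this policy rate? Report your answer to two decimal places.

Collecting π: r = r^n + (1 + 0.5) π − 0.5 π^T + 1 ŷ
1.5 π = 6.99 − 0.2 + 0.5 × 1.9 − 1 × 0.8 = 6.94
π = 6.94 / 1.5 = 4.63

4.63%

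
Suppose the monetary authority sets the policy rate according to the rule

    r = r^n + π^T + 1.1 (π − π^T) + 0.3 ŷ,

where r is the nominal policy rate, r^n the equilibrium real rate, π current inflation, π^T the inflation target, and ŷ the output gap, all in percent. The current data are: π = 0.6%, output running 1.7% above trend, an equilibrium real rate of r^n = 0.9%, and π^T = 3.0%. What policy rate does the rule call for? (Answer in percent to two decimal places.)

Output 1.7% above potential → ŷ = 1.7.
r = 0.9 + 3.0 + 1.1 × (0.6 − 3.0) + 0.3 × 1.7
   = 0.9 + 3 − 2.64 + 0.51 = 1.77

1.77%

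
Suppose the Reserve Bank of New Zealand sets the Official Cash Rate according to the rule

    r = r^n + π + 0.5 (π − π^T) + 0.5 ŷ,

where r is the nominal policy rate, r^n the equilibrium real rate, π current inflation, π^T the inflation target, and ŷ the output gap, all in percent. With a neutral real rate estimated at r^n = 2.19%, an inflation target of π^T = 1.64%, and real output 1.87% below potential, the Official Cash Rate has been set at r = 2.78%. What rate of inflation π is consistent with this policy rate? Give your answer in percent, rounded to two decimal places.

1.56%

Output 1.87% below potential → ŷ = -1.87.
Collecting π: r = r^n + (1 + 0.5) π − 0.5 π^T + 0.5 ŷ
1.5 π = 2.78 − 2.19 + 0.5 × 1.64 − 0.5 × (-1.87) = 2.345
π = 2.345 / 1.5 = 1.56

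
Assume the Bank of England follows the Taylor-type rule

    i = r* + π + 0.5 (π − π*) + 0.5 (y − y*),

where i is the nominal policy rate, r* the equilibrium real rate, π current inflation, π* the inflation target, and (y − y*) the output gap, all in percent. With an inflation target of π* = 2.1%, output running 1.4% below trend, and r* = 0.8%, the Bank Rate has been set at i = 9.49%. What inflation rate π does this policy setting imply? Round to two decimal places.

Output 1.4% below potential → (y − y*) = -1.4.
Collecting π: i = r* + (1 + 0.5) π − 0.5 π* + 0.5 (y − y*)
1.5 π = 9.49 − 0.8 + 0.5 × 2.1 − 0.5 × (-1.4) = 10.44
π = 10.44 / 1.5 = 6.96

6.96%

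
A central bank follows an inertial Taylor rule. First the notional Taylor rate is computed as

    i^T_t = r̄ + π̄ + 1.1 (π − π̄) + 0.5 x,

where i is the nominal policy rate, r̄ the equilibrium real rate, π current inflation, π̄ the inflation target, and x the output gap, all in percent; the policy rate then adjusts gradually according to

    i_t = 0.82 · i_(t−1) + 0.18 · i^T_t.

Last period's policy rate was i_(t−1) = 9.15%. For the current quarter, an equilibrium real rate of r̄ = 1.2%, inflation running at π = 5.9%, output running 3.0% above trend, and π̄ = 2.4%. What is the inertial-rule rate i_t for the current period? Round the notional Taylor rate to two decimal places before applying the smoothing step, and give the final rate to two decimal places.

Output 3.0% above potential → x = 3.0.
i^T_t = 1.2 + 2.4 + 1.1 × (5.9 − 2.4) + 0.5 × 3.0
   = 1.2 + 2.4 + 3.85 + 1.5 = 8.95
i_t = 0.82 × 9.15 + 0.18 × 8.95 = 7.503 + 1.611 = 9.11

9.11%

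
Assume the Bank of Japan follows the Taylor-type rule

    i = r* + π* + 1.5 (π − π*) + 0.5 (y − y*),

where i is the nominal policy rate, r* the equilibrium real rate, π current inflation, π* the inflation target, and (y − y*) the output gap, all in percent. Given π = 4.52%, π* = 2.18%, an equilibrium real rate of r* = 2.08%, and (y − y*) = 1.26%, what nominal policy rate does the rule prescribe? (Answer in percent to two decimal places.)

8.40%

i = 2.08 + 2.18 + 1.5 × (4.52 − 2.18) + 0.5 × 1.26
   = 2.08 + 2.18 + 3.51 + 0.63 = 8.40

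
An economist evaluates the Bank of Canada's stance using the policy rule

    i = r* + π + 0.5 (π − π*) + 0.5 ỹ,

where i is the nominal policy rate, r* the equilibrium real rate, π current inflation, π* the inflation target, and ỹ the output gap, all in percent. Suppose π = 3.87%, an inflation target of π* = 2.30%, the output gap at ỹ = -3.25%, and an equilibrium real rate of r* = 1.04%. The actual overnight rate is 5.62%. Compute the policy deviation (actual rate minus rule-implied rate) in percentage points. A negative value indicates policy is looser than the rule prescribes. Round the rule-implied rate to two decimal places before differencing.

i = 1.04 + 3.87 + 0.5 × (3.87 − 2.30) + 0.5 × (-3.25)
   = 1.04 + 3.87 + 0.785 − 1.625 = 4.07
Deviation = 5.62 − 4.07 = 1.55 pp.

1.55 pp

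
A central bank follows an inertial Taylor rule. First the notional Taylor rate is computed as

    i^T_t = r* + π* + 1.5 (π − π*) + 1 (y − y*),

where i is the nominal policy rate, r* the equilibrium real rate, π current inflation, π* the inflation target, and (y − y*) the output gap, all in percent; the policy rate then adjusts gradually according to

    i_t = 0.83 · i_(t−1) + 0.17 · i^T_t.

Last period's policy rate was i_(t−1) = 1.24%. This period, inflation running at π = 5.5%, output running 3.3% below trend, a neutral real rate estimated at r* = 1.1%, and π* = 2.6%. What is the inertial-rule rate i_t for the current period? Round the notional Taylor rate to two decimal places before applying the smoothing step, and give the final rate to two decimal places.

1.84%

Output 3.3% below potential → (y − y*) = -3.3.
i^T_t = 1.1 + 2.6 + 1.5 × (5.5 − 2.6) + 1 × (-3.3)
   = 1.1 + 2.6 + 4.35 − 3.3 = 4.75
i_t = 0.83 × 1.24 + 0.17 × 4.75 = 1.0292 + 0.8075 = 1.84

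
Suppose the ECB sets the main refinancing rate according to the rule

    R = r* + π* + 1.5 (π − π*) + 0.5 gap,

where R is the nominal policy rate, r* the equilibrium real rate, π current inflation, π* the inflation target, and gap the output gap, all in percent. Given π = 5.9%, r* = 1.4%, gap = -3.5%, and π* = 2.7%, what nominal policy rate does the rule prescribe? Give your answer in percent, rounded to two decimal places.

7.15%

R = 1.4 + 2.7 + 1.5 × (5.9 − 2.7) + 0.5 × (-3.5)
   = 1.4 + 2.7 + 4.8 − 1.75 = 7.15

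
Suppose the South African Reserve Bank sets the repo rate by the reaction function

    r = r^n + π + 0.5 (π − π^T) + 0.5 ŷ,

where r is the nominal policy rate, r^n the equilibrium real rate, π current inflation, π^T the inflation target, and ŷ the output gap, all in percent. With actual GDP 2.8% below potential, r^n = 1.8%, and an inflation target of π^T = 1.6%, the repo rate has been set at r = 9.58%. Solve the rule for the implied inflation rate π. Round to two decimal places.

6.65%

Output 2.8% below potential → ŷ = -2.8.
Collecting π: r = r^n + (1 + 0.5) π − 0.5 π^T + 0.5 ŷ
1.5 π = 9.58 − 1.8 + 0.5 × 1.6 − 0.5 × (-2.8) = 9.98
π = 9.98 / 1.5 = 6.65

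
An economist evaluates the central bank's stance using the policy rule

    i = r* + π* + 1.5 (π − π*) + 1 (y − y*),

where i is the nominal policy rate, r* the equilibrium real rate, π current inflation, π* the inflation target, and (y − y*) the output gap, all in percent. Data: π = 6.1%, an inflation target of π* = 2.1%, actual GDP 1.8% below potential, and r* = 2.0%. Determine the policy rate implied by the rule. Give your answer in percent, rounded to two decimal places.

Output 1.8% below potential → (y − y*) = -1.8.
i = 2.0 + 2.1 + 1.5 × (6.1 − 2.1) + 1 × (-1.8)
   = 2.0 + 2.1 + 6 − 1.8 = 8.30

8.30%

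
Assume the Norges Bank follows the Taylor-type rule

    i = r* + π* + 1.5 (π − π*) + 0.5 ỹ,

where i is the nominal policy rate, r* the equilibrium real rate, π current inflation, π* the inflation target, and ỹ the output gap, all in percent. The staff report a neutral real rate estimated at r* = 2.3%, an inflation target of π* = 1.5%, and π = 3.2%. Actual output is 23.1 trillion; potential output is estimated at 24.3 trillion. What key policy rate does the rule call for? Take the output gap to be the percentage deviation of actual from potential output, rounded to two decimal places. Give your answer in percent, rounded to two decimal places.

Output gap = 100 × (23.1 − 24.3) / 24.3 = -4.94%.
i = 2.30 + 1.50 + 1.5 × (3.20 − 1.50) + 0.5 × (-4.94)
   = 2.30 + 1.5 + 2.55 − 2.47 = 3.88

3.88%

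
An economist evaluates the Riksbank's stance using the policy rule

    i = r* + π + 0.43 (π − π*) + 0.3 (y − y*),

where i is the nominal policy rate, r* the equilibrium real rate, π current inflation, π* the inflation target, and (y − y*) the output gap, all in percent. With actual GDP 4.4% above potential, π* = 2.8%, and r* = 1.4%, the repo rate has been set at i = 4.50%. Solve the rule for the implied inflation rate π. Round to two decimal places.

2.09%

Output 4.4% above potential → (y − y*) = 4.4.
Collecting π: i = r* + (1 + 0.43) π − 0.43 π* + 0.3 (y − y*)
1.43 π = 4.50 − 1.4 + 0.43 × 2.8 − 0.3 × 4.4 = 2.984
π = 2.984 / 1.43 = 2.09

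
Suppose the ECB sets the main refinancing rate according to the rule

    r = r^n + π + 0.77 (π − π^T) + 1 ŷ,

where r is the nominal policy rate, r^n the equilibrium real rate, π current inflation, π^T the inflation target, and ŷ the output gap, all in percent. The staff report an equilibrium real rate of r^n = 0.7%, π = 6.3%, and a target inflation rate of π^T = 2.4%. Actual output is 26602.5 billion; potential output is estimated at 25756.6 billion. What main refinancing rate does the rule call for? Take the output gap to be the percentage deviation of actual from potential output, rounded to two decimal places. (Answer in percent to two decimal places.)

13.28%

Output gap = 100 × (26602.5 − 25756.6) / 25756.6 = 3.28%.
r = 0.70 + 6.30 + 0.77 × (6.30 − 2.40) + 1 × 3.28
   = 0.70 + 6.3 + 3.003 + 3.28 = 13.28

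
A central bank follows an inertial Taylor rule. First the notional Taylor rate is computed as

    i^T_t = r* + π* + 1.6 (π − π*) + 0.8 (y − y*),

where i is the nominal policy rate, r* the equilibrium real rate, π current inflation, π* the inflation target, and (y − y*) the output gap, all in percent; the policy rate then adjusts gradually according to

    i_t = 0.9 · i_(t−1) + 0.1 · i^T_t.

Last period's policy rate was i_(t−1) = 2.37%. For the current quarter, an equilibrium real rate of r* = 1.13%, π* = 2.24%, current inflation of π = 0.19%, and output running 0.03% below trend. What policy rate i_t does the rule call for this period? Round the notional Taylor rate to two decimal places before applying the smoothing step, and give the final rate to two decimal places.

2.14%

Output 0.03% below potential → (y − y*) = -0.03.
i^T_t = 1.13 + 2.24 + 1.6 × (0.19 − 2.24) + 0.8 × (-0.03)
   = 1.13 + 2.24 − 3.28 − 0.024 = 0.07
i_t = 0.9 × 2.37 + 0.1 × 0.07 = 2.133 + 0.007 = 2.14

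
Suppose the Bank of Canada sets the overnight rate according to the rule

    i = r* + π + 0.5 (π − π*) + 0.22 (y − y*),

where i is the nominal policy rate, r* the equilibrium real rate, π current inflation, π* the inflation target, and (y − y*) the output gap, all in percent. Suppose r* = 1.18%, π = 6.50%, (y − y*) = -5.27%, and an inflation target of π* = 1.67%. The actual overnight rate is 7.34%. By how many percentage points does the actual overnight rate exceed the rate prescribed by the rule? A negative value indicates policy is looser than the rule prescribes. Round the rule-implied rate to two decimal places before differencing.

-1.60 pp

i = 1.18 + 6.50 + 0.5 × (6.50 − 1.67) + 0.22 × (-5.27)
   = 1.18 + 6.5 + 2.415 − 1.1594 = 8.94
Deviation = 7.34 − 8.94 = -1.60 pp.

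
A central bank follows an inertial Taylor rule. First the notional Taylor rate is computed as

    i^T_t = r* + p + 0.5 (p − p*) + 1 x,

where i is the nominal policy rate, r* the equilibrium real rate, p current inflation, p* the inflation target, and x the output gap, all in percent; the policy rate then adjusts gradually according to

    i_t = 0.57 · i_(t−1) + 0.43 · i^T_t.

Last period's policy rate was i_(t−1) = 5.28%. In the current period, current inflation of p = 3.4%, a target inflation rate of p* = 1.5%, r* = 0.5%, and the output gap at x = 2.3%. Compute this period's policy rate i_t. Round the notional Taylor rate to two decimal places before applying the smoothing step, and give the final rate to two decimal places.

i^T_t = 0.5 + 3.4 + 0.5 × (3.4 − 1.5) + 1 × 2.3
   = 0.5 + 3.4 + 0.95 + 2.3 = 7.15
i_t = 0.57 × 5.28 + 0.43 × 7.15 = 3.0096 + 3.0745 = 6.08

6.08%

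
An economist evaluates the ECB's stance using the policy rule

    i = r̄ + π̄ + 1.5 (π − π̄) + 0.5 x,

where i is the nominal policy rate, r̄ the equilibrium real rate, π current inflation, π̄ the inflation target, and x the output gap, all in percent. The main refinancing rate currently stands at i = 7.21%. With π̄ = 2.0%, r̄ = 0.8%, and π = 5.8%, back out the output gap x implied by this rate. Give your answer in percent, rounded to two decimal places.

0.5 x = 7.21 − 0.8 − 2.0 − 1.5 × (5.8 − 2.0) = -1.29
x = -1.29 / 0.5 = -2.58

-2.58%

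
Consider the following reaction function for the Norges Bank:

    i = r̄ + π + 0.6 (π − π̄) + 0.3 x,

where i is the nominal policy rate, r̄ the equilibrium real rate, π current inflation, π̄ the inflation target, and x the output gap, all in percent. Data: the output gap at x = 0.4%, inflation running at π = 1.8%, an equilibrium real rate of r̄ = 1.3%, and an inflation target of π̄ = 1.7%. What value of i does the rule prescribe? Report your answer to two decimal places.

i = 1.3 + 1.8 + 0.6 × (1.8 − 1.7) + 0.3 × 0.4
   = 1.3 + 1.8 + 0.06 + 0.12 = 3.28

3.28%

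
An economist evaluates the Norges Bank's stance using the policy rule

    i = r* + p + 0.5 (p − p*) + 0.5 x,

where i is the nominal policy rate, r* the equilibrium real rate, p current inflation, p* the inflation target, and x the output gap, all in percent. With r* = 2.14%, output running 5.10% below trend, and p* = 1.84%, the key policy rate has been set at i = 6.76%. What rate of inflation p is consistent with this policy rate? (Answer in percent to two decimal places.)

5.39%

Output 5.10% below potential → x = -5.10.
Collecting p: i = r* + (1 + 0.5) p − 0.5 p* + 0.5 x
1.5 p = 6.76 − 2.14 + 0.5 × 1.84 − 0.5 × (-5.10) = 8.09
p = 8.09 / 1.5 = 5.39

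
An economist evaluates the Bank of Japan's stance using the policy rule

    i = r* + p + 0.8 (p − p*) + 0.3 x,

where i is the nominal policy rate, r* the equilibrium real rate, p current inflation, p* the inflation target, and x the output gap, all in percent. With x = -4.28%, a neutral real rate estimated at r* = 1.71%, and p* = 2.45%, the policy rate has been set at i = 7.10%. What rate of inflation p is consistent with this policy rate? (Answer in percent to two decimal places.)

Collecting p: i = r* + (1 + 0.8) p − 0.8 p* + 0.3 x
1.8 p = 7.10 − 1.71 + 0.8 × 2.45 − 0.3 × (-4.28) = 8.634
p = 8.634 / 1.8 = 4.80

4.80%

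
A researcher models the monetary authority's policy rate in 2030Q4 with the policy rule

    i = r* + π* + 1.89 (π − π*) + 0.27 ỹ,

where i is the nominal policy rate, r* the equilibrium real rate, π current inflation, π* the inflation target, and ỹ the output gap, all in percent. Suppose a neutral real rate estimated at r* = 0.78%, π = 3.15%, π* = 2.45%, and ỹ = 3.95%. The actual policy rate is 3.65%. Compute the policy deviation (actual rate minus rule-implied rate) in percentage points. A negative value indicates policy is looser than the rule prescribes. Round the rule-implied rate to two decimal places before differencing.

i = 0.78 + 2.45 + 1.89 × (3.15 − 2.45) + 0.27 × 3.95
   = 0.78 + 2.45 + 1.323 + 1.0665 = 5.62
Deviation = 3.65 − 5.62 = -1.97 pp.

-1.97 pp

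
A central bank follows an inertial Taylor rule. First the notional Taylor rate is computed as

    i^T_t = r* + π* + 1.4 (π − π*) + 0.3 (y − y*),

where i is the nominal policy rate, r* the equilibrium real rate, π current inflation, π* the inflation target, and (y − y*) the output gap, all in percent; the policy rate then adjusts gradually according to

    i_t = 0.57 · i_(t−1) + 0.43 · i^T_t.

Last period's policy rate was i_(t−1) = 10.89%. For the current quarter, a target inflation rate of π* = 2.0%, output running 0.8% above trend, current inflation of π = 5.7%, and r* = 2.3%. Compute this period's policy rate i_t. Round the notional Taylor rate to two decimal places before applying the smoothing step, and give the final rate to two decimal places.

Output 0.8% above potential → (y − y*) = 0.8.
i^T_t = 2.3 + 2.0 + 1.4 × (5.7 − 2.0) + 0.3 × 0.8
   = 2.3 + 2 + 5.18 + 0.24 = 9.72
i_t = 0.57 × 10.89 + 0.43 × 9.72 = 6.2073 + 4.1796 = 10.39

10.39%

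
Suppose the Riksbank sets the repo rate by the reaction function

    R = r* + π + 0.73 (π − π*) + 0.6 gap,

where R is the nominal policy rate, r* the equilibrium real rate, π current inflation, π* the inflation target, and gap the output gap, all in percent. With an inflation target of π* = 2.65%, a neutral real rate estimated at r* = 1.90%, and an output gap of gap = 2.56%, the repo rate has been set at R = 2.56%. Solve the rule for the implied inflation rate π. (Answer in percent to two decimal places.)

Collecting π: R = r* + (1 + 0.73) π − 0.73 π* + 0.6 gap
1.73 π = 2.56 − 1.90 + 0.73 × 2.65 − 0.6 × 2.56 = 1.0585
π = 1.0585 / 1.73 = 0.61

0.61%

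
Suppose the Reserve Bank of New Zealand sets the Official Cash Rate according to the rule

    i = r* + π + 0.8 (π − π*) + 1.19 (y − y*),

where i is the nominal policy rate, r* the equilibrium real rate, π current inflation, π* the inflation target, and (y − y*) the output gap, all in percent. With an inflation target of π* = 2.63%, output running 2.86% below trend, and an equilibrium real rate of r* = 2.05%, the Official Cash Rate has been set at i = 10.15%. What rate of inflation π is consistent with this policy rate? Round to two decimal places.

7.56%

Output 2.86% below potential → (y − y*) = -2.86.
Collecting π: i = r* + (1 + 0.8) π − 0.8 π* + 1.19 (y − y*)
1.8 π = 10.15 − 2.05 + 0.8 × 2.63 − 1.19 × (-2.86) = 13.6074
π = 13.6074 / 1.8 = 7.56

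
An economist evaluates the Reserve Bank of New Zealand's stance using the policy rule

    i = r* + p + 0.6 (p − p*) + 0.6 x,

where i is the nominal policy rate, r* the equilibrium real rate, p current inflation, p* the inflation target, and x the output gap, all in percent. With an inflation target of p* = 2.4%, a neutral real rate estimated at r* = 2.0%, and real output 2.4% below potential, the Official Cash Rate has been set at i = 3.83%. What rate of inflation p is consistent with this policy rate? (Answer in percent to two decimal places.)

Output 2.4% below potential → x = -2.4.
Collecting p: i = r* + (1 + 0.6) p − 0.6 p* + 0.6 x
1.6 p = 3.83 − 2.0 + 0.6 × 2.4 − 0.6 × (-2.4) = 4.71
p = 4.71 / 1.6 = 2.94

2.94%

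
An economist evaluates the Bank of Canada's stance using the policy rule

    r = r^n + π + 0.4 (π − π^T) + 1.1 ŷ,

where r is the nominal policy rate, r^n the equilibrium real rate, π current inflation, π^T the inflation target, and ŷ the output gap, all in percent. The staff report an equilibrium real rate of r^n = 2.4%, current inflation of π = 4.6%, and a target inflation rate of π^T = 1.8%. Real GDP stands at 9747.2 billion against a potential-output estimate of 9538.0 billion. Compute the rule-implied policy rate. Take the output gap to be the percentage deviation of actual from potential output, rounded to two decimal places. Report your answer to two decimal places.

Output gap = 100 × (9747.2 − 9538.0) / 9538.0 = 2.19%.
r = 2.40 + 4.60 + 0.4 × (4.60 − 1.80) + 1.1 × 2.19
   = 2.40 + 4.6 + 1.12 + 2.409 = 10.53

10.53%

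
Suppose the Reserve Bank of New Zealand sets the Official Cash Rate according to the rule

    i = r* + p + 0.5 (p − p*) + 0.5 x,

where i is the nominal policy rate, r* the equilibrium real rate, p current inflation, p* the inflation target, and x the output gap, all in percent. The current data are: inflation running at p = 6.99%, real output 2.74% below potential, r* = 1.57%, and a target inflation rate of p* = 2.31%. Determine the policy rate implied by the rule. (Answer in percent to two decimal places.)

9.53%

Output 2.74% below potential → x = -2.74.
i = 1.57 + 6.99 + 0.5 × (6.99 − 2.31) + 0.5 × (-2.74)
   = 1.57 + 6.99 + 2.34 − 1.37 = 9.53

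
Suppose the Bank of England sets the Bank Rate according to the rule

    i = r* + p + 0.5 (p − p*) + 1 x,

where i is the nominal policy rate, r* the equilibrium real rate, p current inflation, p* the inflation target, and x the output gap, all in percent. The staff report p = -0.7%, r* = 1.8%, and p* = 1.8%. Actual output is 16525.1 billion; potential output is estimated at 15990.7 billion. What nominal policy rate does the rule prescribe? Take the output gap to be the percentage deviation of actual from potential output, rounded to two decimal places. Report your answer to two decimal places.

3.19%

Output gap = 100 × (16525.1 − 15990.7) / 15990.7 = 3.34%.
i = 1.80 + (-0.70) + 0.5 × (-0.70 − 1.80) + 1 × 3.34
   = 1.80 − 0.7 − 1.25 + 3.34 = 3.19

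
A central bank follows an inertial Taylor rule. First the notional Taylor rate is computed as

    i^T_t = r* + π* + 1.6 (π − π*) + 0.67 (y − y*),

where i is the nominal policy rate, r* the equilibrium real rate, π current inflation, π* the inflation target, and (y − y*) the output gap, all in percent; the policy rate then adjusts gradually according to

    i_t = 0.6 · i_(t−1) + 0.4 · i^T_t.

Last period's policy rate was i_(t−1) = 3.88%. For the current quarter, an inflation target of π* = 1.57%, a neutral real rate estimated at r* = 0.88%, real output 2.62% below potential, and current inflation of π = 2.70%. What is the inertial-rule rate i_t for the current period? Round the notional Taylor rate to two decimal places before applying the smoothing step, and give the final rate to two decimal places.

Output 2.62% below potential → (y − y*) = -2.62.
i^T_t = 0.88 + 1.57 + 1.6 × (2.70 − 1.57) + 0.67 × (-2.62)
   = 0.88 + 1.57 + 1.808 − 1.7554 = 2.50
i_t = 0.6 × 3.88 + 0.4 × 2.50 = 2.328 + 1 = 3.33

3.33%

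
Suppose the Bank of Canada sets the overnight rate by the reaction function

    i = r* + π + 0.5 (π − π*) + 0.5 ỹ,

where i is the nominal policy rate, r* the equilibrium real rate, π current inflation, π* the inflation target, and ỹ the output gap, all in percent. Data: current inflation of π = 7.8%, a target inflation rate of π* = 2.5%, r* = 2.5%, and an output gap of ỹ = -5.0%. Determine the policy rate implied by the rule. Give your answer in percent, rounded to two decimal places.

10.45%

i = 2.5 + 7.8 + 0.5 × (7.8 − 2.5) + 0.5 × (-5.0)
   = 2.5 + 7.8 + 2.65 − 2.5 = 10.45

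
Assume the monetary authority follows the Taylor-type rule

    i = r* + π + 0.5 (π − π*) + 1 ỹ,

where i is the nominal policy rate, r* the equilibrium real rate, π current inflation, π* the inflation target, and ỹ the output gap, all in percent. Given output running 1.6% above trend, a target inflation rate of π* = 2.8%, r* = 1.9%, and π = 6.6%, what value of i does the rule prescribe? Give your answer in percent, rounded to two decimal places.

12.00%

Output 1.6% above potential → ỹ = 1.6.
i = 1.9 + 6.6 + 0.5 × (6.6 − 2.8) + 1 × 1.6
   = 1.9 + 6.6 + 1.9 + 1.6 = 12.00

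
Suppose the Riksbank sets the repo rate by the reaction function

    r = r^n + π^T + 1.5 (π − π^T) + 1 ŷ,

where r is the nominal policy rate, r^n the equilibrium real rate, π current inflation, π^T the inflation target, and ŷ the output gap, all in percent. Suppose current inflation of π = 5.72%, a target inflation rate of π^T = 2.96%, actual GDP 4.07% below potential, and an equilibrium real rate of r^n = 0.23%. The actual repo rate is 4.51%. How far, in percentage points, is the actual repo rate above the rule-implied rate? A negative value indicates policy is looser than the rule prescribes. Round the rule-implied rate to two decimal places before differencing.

Output 4.07% below potential → ŷ = -4.07.
r = 0.23 + 2.96 + 1.5 × (5.72 − 2.96) + 1 × (-4.07)
   = 0.23 + 2.96 + 4.14 − 4.07 = 3.26
Deviation = 4.51 − 3.26 = 1.25 pp.

1.25 pp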